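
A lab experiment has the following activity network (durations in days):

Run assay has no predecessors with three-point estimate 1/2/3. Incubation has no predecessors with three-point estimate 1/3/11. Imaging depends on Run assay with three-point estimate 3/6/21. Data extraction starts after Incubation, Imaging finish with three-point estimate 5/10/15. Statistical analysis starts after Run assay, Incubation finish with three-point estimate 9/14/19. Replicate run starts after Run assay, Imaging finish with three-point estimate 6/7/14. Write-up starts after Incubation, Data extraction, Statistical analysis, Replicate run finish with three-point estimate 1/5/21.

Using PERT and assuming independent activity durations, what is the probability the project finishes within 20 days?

0.072

te_Run assay = (1 + 4·2 + 3)/6 = 12/6 = 2; σ²_Run assay = ((3−1)/6)² = 0.111
te_Incubation = (1 + 4·3 + 11)/6 = 24/6 = 4; σ²_Incubation = ((11−1)/6)² = 2.778
te_Imaging = (3 + 4·6 + 21)/6 = 48/6 = 8; σ²_Imaging = ((21−3)/6)² = 9.000
te_Data extraction = (5 + 4·10 + 15)/6 = 60/6 = 10; σ²_Data extraction = ((15−5)/6)² = 2.778
te_Statistical analysis = (9 + 4·14 + 19)/6 = 84/6 = 14; σ²_Statistical analysis = ((19−9)/6)² = 2.778
te_Replicate run = (6 + 4·7 + 14)/6 = 48/6 = 8; σ²_Replicate run = ((14−6)/6)² = 1.778
te_Write-up = (1 + 4·5 + 21)/6 = 42/6 = 7; σ²_Write-up = ((21−1)/6)² = 11.111

Forward pass:
ES_Run assay = 0; EF_Run assay = 2
ES_Incubation = 0; EF_Incubation = 4
ES_Imaging = 2; EF_Imaging = 2+8 = 10
ES_Data extraction = max(EF_Incubation=4, EF_Imaging=10) = 10; EF_Data extraction = 10+10 = 20
ES_Statistical analysis = max(EF_Run assay=2, EF_Incubation=4) = 4; EF_Statistical analysis = 4+14 = 18
ES_Replicate run = max(EF_Run assay=2, EF_Imaging=10) = 10; EF_Replicate run = 10+8 = 18
ES_Write-up = max(EF_Incubation=4, EF_Data extraction=20, EF_Statistical analysis=18, EF_Replicate run=18) = 20; EF_Write-up = 20+7 = 27
Expected project duration μ = 27 days. Critical path: Run assay → Imaging → Data extraction → Write-up.

Variance along critical path = 0.111 + 9.000 + 2.778 + 11.111 = 23.000; σ = √23.000 = 4.796 days.
Z = (20 − 27) / 4.796 = -1.460
P(T ≤ 20) = Φ(-1.460) ≈ 0.072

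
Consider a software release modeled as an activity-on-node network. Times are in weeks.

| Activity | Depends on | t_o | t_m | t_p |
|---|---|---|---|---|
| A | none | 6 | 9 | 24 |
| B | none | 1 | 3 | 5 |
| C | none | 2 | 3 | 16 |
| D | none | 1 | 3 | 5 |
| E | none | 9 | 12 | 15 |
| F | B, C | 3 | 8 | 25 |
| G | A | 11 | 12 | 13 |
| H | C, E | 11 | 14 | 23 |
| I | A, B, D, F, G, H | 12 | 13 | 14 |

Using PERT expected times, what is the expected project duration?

40 weeks

te_A = (6 + 4·9 + 24)/6 = 66/6 = 11
te_B = (1 + 4·3 + 5)/6 = 18/6 = 3
te_C = (2 + 4·3 + 16)/6 = 30/6 = 5
te_D = (1 + 4·3 + 5)/6 = 18/6 = 3
te_E = (9 + 4·12 + 15)/6 = 72/6 = 12
te_F = (3 + 4·8 + 25)/6 = 60/6 = 10
te_G = (11 + 4·12 + 13)/6 = 72/6 = 12
te_H = (11 + 4·14 + 23)/6 = 90/6 = 15
te_I = (12 + 4·13 + 14)/6 = 78/6 = 13

Forward pass:
ES_A = 0; EF_A = 11
ES_B = 0; EF_B = 3
ES_C = 0; EF_C = 5
ES_D = 0; EF_D = 3
ES_E = 0; EF_E = 12
ES_F = max(EF_B=3, EF_C=5) = 5; EF_F = 5+10 = 15
ES_G = 11; EF_G = 11+12 = 23
ES_H = max(EF_C=5, EF_E=12) = 12; EF_H = 12+15 = 27
ES_I = max(EF_A=11, EF_B=3, EF_D=3, EF_F=15, EF_G=23, EF_H=27) = 27; EF_I = 27+13 = 40
Expected project duration μ = 40 weeks. Critical path: E → H → I.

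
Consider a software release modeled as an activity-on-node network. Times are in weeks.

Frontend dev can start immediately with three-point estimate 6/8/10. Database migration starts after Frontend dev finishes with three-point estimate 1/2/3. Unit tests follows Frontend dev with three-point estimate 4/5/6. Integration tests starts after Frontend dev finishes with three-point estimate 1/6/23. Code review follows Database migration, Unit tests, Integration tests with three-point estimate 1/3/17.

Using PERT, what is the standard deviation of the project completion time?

4.58 weeks

te_Frontend dev = (6 + 4·8 + 10)/6 = 48/6 = 8; σ²_Frontend dev = ((10−6)/6)² = 0.444
te_Database migration = (1 + 4·2 + 3)/6 = 12/6 = 2; σ²_Database migration = ((3−1)/6)² = 0.111
te_Unit tests = (4 + 4·5 + 6)/6 = 30/6 = 5; σ²_Unit tests = ((6−4)/6)² = 0.111
te_Integration tests = (1 + 4·6 + 23)/6 = 48/6 = 8; σ²_Integration tests = ((23−1)/6)² = 13.444
te_Code review = (1 + 4·3 + 17)/6 = 30/6 = 5; σ²_Code review = ((17−1)/6)² = 7.111

Forward pass:
ES_Frontend dev = 0; EF_Frontend dev = 8
ES_Database migration = 8; EF_Database migration = 8+2 = 10
ES_Unit tests = 8; EF_Unit tests = 8+5 = 13
ES_Integration tests = 8; EF_Integration tests = 8+8 = 16
ES_Code review = max(EF_Database migration=10, EF_Unit tests=13, EF_Integration tests=16) = 16; EF_Code review = 16+5 = 21
Expected project duration μ = 21 weeks. Critical path: Frontend dev → Integration tests → Code review.

Variance along critical path = 0.444 + 13.444 + 7.111 = 21.000
σ = √21.000 = 4.583 weeks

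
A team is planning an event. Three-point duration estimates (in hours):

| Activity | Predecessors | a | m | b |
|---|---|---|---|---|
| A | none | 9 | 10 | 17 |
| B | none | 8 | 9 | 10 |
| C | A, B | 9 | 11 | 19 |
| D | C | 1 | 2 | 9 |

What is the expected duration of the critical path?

26 hours

te_A = (9 + 4·10 + 17)/6 = 66/6 = 11
te_B = (8 + 4·9 + 10)/6 = 54/6 = 9
te_C = (9 + 4·11 + 19)/6 = 72/6 = 12
te_D = (1 + 4·2 + 9)/6 = 18/6 = 3

Forward pass:
ES_A = 0; EF_A = 11
ES_B = 0; EF_B = 9
ES_C = max(EF_A=11, EF_B=9) = 11; EF_C = 11+12 = 23
ES_D = 23; EF_D = 23+3 = 26
Expected project duration μ = 26 hours. Critical path: A → C → D.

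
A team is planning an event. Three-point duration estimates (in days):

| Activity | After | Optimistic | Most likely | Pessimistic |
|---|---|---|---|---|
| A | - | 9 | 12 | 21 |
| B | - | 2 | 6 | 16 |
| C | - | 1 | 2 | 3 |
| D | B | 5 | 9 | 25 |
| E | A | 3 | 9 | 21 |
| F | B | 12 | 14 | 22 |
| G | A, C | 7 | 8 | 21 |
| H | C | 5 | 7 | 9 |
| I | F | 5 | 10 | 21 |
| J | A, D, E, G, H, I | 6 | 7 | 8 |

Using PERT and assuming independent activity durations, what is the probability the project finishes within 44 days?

te_A = (9 + 4·12 + 21)/6 = 78/6 = 13; σ²_A = ((21−9)/6)² = 4.000
te_B = (2 + 4·6 + 16)/6 = 42/6 = 7; σ²_B = ((16−2)/6)² = 5.444
te_C = (1 + 4·2 + 3)/6 = 12/6 = 2; σ²_C = ((3−1)/6)² = 0.111
te_D = (5 + 4·9 + 25)/6 = 66/6 = 11; σ²_D = ((25−5)/6)² = 11.111
te_E = (3 + 4·9 + 21)/6 = 60/6 = 10; σ²_E = ((21−3)/6)² = 9.000
te_F = (12 + 4·14 + 22)/6 = 90/6 = 15; σ²_F = ((22−12)/6)² = 2.778
te_G = (7 + 4·8 + 21)/6 = 60/6 = 10; σ²_G = ((21−7)/6)² = 5.444
te_H = (5 + 4·7 + 9)/6 = 42/6 = 7; σ²_H = ((9−5)/6)² = 0.444
te_I = (5 + 4·10 + 21)/6 = 66/6 = 11; σ²_I = ((21−5)/6)² = 7.111
te_J = (6 + 4·7 + 8)/6 = 42/6 = 7; σ²_J = ((8−6)/6)² = 0.111

Forward pass:
ES_A = 0; EF_A = 13
ES_B = 0; EF_B = 7
ES_C = 0; EF_C = 2
ES_D = 7; EF_D = 7+11 = 18
ES_E = 13; EF_E = 13+10 = 23
ES_F = 7; EF_F = 7+15 = 22
ES_G = max(EF_A=13, EF_C=2) = 13; EF_G = 13+10 = 23
ES_H = 2; EF_H = 2+7 = 9
ES_I = 22; EF_I = 22+11 = 33
ES_J = max(EF_A=13, EF_D=18, EF_E=23, EF_G=23, EF_H=9, EF_I=33) = 33; EF_J = 33+7 = 40
Expected project duration μ = 40 days. Critical path: B → F → I → J.

Variance along critical path = 5.444 + 2.778 + 7.111 + 0.111 = 15.444; σ = √15.444 = 3.930 days.
Z = (44 − 40) / 3.930 = 1.018
P(T ≤ 44) = Φ(1.018) ≈ 0.846

0.846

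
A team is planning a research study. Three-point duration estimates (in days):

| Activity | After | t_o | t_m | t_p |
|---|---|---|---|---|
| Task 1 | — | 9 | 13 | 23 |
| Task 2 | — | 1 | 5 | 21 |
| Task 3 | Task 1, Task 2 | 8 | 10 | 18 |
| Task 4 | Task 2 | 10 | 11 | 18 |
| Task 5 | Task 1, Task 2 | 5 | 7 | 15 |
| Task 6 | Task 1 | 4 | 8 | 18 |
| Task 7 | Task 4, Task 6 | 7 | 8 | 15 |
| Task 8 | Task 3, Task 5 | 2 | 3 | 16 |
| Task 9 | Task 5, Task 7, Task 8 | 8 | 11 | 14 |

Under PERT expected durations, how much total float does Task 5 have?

te_Task 1 = (9 + 4·13 + 23)/6 = 84/6 = 14
te_Task 2 = (1 + 4·5 + 21)/6 = 42/6 = 7
te_Task 3 = (8 + 4·10 + 18)/6 = 66/6 = 11
te_Task 4 = (10 + 4·11 + 18)/6 = 72/6 = 12
te_Task 5 = (5 + 4·7 + 15)/6 = 48/6 = 8
te_Task 6 = (4 + 4·8 + 18)/6 = 54/6 = 9
te_Task 7 = (7 + 4·8 + 15)/6 = 54/6 = 9
te_Task 8 = (2 + 4·3 + 16)/6 = 30/6 = 5
te_Task 9 = (8 + 4·11 + 14)/6 = 66/6 = 11

Forward pass:
ES_Task 1 = 0; EF_Task 1 = 14
ES_Task 2 = 0; EF_Task 2 = 7
ES_Task 3 = max(EF_Task 1=14, EF_Task 2=7) = 14; EF_Task 3 = 14+11 = 25
ES_Task 4 = 7; EF_Task 4 = 7+12 = 19
ES_Task 5 = max(EF_Task 1=14, EF_Task 2=7) = 14; EF_Task 5 = 14+8 = 22
ES_Task 6 = 14; EF_Task 6 = 14+9 = 23
ES_Task 7 = max(EF_Task 4=19, EF_Task 6=23) = 23; EF_Task 7 = 23+9 = 32
ES_Task 8 = max(EF_Task 3=25, EF_Task 5=22) = 25; EF_Task 8 = 25+5 = 30
ES_Task 9 = max(EF_Task 5=22, EF_Task 7=32, EF_Task 8=30) = 32; EF_Task 9 = 32+11 = 43
Expected project duration μ = 43 days. Critical path: Task 1 → Task 6 → Task 7 → Task 9.

Backward pass:
LF_Task 9 = 43; LS_Task 9 = 43−11 = 32
LF_Task 8 = LS_Task 9 = 32; LS_Task 8 = 32−5 = 27
LF_Task 7 = LS_Task 9 = 32; LS_Task 7 = 32−9 = 23
LF_Task 6 = LS_Task 7 = 23; LS_Task 6 = 23−9 = 14
LF_Task 5 = min(LS_Task 8=27, LS_Task 9=32) = 27; LS_Task 5 = 27−8 = 19
LF_Task 4 = LS_Task 7 = 23; LS_Task 4 = 23−12 = 11
LF_Task 3 = LS_Task 8 = 27; LS_Task 3 = 27−11 = 16
LF_Task 2 = min(LS_Task 3=16, LS_Task 4=11, LS_Task 5=19) = 11; LS_Task 2 = 11−7 = 4
LF_Task 1 = min(LS_Task 3=16, LS_Task 5=19, LS_Task 6=14) = 14; LS_Task 1 = 14−14 = 0
Slack_Task 5 = LS_Task 5 − ES_Task 5 = 19 − 14 = 5

5 days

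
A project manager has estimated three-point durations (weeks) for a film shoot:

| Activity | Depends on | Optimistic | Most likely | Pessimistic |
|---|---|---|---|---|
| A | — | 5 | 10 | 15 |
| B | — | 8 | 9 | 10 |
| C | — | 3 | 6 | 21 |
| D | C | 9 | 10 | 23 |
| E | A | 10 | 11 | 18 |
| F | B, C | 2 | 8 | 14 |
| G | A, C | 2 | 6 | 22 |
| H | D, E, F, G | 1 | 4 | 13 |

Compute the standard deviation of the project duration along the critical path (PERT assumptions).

2.92 weeks

te_A = (5 + 4·10 + 15)/6 = 60/6 = 10; σ²_A = ((15−5)/6)² = 2.778
te_B = (8 + 4·9 + 10)/6 = 54/6 = 9; σ²_B = ((10−8)/6)² = 0.111
te_C = (3 + 4·6 + 21)/6 = 48/6 = 8; σ²_C = ((21−3)/6)² = 9.000
te_D = (9 + 4·10 + 23)/6 = 72/6 = 12; σ²_D = ((23−9)/6)² = 5.444
te_E = (10 + 4·11 + 18)/6 = 72/6 = 12; σ²_E = ((18−10)/6)² = 1.778
te_F = (2 + 4·8 + 14)/6 = 48/6 = 8; σ²_F = ((14−2)/6)² = 4.000
te_G = (2 + 4·6 + 22)/6 = 48/6 = 8; σ²_G = ((22−2)/6)² = 11.111
te_H = (1 + 4·4 + 13)/6 = 30/6 = 5; σ²_H = ((13−1)/6)² = 4.000

Forward pass:
ES_A = 0; EF_A = 10
ES_B = 0; EF_B = 9
ES_C = 0; EF_C = 8
ES_D = 8; EF_D = 8+12 = 20
ES_E = 10; EF_E = 10+12 = 22
ES_F = max(EF_B=9, EF_C=8) = 9; EF_F = 9+8 = 17
ES_G = max(EF_A=10, EF_C=8) = 10; EF_G = 10+8 = 18
ES_H = max(EF_D=20, EF_E=22, EF_F=17, EF_G=18) = 22; EF_H = 22+5 = 27
Expected project duration μ = 27 weeks. Critical path: A → E → H.

Variance along critical path = 2.778 + 1.778 + 4.000 = 8.556
σ = √8.556 = 2.925 weeks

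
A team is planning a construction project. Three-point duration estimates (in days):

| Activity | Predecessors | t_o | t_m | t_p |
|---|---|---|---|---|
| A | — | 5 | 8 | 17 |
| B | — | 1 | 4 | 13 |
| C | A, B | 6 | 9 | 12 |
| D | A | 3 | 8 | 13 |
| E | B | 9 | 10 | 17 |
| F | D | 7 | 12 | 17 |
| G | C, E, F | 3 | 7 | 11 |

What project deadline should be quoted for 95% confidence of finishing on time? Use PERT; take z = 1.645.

41.5 days

te_A = (5 + 4·8 + 17)/6 = 54/6 = 9; σ²_A = ((17−5)/6)² = 4.000
te_B = (1 + 4·4 + 13)/6 = 30/6 = 5; σ²_B = ((13−1)/6)² = 4.000
te_C = (6 + 4·9 + 12)/6 = 54/6 = 9; σ²_C = ((12−6)/6)² = 1.000
te_D = (3 + 4·8 + 13)/6 = 48/6 = 8; σ²_D = ((13−3)/6)² = 2.778
te_E = (9 + 4·10 + 17)/6 = 66/6 = 11; σ²_E = ((17−9)/6)² = 1.778
te_F = (7 + 4·12 + 17)/6 = 72/6 = 12; σ²_F = ((17−7)/6)² = 2.778
te_G = (3 + 4·7 + 11)/6 = 42/6 = 7; σ²_G = ((11−3)/6)² = 1.778

Forward pass:
ES_A = 0; EF_A = 9
ES_B = 0; EF_B = 5
ES_C = max(EF_A=9, EF_B=5) = 9; EF_C = 9+9 = 18
ES_D = 9; EF_D = 9+8 = 17
ES_E = 5; EF_E = 5+11 = 16
ES_F = 17; EF_F = 17+12 = 29
ES_G = max(EF_C=18, EF_E=16, EF_F=29) = 29; EF_G = 29+7 = 36
Expected project duration μ = 36 days. Critical path: A → D → F → G.

Variance along critical path = 4.000 + 2.778 + 2.778 + 1.778 = 11.333; σ = 3.367 days.
D = μ + z·σ = 36 + 1.645·3.367 = 41.5 days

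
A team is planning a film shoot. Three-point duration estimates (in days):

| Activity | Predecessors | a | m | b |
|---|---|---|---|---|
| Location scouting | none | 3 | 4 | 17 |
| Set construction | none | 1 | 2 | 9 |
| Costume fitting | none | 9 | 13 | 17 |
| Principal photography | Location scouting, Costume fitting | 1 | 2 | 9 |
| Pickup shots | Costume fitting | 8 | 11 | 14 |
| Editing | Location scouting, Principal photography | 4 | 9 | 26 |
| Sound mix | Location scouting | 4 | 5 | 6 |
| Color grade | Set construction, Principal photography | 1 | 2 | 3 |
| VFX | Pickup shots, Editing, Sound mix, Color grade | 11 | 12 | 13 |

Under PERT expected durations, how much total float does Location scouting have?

7 days

te_Location scouting = (3 + 4·4 + 17)/6 = 36/6 = 6
te_Set construction = (1 + 4·2 + 9)/6 = 18/6 = 3
te_Costume fitting = (9 + 4·13 + 17)/6 = 78/6 = 13
te_Principal photography = (1 + 4·2 + 9)/6 = 18/6 = 3
te_Pickup shots = (8 + 4·11 + 14)/6 = 66/6 = 11
te_Editing = (4 + 4·9 + 26)/6 = 66/6 = 11
te_Sound mix = (4 + 4·5 + 6)/6 = 30/6 = 5
te_Color grade = (1 + 4·2 + 3)/6 = 12/6 = 2
te_VFX = (11 + 4·12 + 13)/6 = 72/6 = 12

Forward pass:
ES_Location scouting = 0; EF_Location scouting = 6
ES_Set construction = 0; EF_Set construction = 3
ES_Costume fitting = 0; EF_Costume fitting = 13
ES_Principal photography = max(EF_Location scouting=6, EF_Costume fitting=13) = 13; EF_Principal photography = 13+3 = 16
ES_Pickup shots = 13; EF_Pickup shots = 13+11 = 24
ES_Editing = max(EF_Location scouting=6, EF_Principal photography=16) = 16; EF_Editing = 16+11 = 27
ES_Sound mix = 6; EF_Sound mix = 6+5 = 11
ES_Color grade = max(EF_Set construction=3, EF_Principal photography=16) = 16; EF_Color grade = 16+2 = 18
ES_VFX = max(EF_Pickup shots=24, EF_Editing=27, EF_Sound mix=11, EF_Color grade=18) = 27; EF_VFX = 27+12 = 39
Expected project duration μ = 39 days. Critical path: Costume fitting → Principal photography → Editing → VFX.

Backward pass:
LF_VFX = 39; LS_VFX = 39−12 = 27
LF_Color grade = LS_VFX = 27; LS_Color grade = 27−2 = 25
LF_Sound mix = LS_VFX = 27; LS_Sound mix = 27−5 = 22
LF_Editing = LS_VFX = 27; LS_Editing = 27−11 = 16
LF_Pickup shots = LS_VFX = 27; LS_Pickup shots = 27−11 = 16
LF_Principal photography = min(LS_Editing=16, LS_Color grade=25) = 16; LS_Principal photography = 16−3 = 13
LF_Costume fitting = min(LS_Principal photography=13, LS_Pickup shots=16) = 13; LS_Costume fitting = 13−13 = 0
LF_Set construction = LS_Color grade = 25; LS_Set construction = 25−3 = 22
LF_Location scouting = min(LS_Principal photography=13, LS_Editing=16, LS_Sound mix=22) = 13; LS_Location scouting = 13−6 = 7
Slack_Location scouting = LS_Location scouting − ES_Location scouting = 7 − 0 = 7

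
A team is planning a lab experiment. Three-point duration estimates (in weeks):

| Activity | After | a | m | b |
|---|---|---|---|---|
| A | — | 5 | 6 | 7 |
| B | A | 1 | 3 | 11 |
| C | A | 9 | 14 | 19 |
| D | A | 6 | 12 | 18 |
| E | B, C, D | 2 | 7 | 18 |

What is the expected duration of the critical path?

28 weeks

te_A = (5 + 4·6 + 7)/6 = 36/6 = 6
te_B = (1 + 4·3 + 11)/6 = 24/6 = 4
te_C = (9 + 4·14 + 19)/6 = 84/6 = 14
te_D = (6 + 4·12 + 18)/6 = 72/6 = 12
te_E = (2 + 4·7 + 18)/6 = 48/6 = 8

Forward pass:
ES_A = 0; EF_A = 6
ES_B = 6; EF_B = 6+4 = 10
ES_C = 6; EF_C = 6+14 = 20
ES_D = 6; EF_D = 6+12 = 18
ES_E = max(EF_B=10, EF_C=20, EF_D=18) = 20; EF_E = 20+8 = 28
Expected project duration μ = 28 weeks. Critical path: A → C → E.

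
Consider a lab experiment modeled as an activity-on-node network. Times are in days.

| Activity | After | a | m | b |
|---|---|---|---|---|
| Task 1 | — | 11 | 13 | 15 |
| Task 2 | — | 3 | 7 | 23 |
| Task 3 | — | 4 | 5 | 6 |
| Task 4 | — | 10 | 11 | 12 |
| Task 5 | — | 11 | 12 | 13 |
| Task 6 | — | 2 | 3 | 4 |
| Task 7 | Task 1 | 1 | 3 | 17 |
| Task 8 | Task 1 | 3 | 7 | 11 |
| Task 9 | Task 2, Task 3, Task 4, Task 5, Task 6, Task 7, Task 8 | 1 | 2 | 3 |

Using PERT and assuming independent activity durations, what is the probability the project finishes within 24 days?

te_Task 1 = (11 + 4·13 + 15)/6 = 78/6 = 13; σ²_Task 1 = ((15−11)/6)² = 0.444
te_Task 2 = (3 + 4·7 + 23)/6 = 54/6 = 9; σ²_Task 2 = ((23−3)/6)² = 11.111
te_Task 3 = (4 + 4·5 + 6)/6 = 30/6 = 5; σ²_Task 3 = ((6−4)/6)² = 0.111
te_Task 4 = (10 + 4·11 + 12)/6 = 66/6 = 11; σ²_Task 4 = ((12−10)/6)² = 0.111
te_Task 5 = (11 + 4·12 + 13)/6 = 72/6 = 12; σ²_Task 5 = ((13−11)/6)² = 0.111
te_Task 6 = (2 + 4·3 + 4)/6 = 18/6 = 3; σ²_Task 6 = ((4−2)/6)² = 0.111
te_Task 7 = (1 + 4·3 + 17)/6 = 30/6 = 5; σ²_Task 7 = ((17−1)/6)² = 7.111
te_Task 8 = (3 + 4·7 + 11)/6 = 42/6 = 7; σ²_Task 8 = ((11−3)/6)² = 1.778
te_Task 9 = (1 + 4·2 + 3)/6 = 12/6 = 2; σ²_Task 9 = ((3−1)/6)² = 0.111

Forward pass:
ES_Task 1 = 0; EF_Task 1 = 13
ES_Task 2 = 0; EF_Task 2 = 9
ES_Task 3 = 0; EF_Task 3 = 5
ES_Task 4 = 0; EF_Task 4 = 11
ES_Task 5 = 0; EF_Task 5 = 12
ES_Task 6 = 0; EF_Task 6 = 3
ES_Task 7 = 13; EF_Task 7 = 13+5 = 18
ES_Task 8 = 13; EF_Task 8 = 13+7 = 20
ES_Task 9 = max(EF_Task 2=9, EF_Task 3=5, EF_Task 4=11, EF_Task 5=12, EF_Task 6=3, EF_Task 7=18, EF_Task 8=20) = 20; EF_Task 9 = 20+2 = 22
Expected project duration μ = 22 days. Critical path: Task 1 → Task 8 → Task 9.

Variance along critical path = 0.444 + 1.778 + 0.111 = 2.333; σ = √2.333 = 1.528 days.
Z = (24 − 22) / 1.528 = 1.309
P(T ≤ 24) = Φ(1.309) ≈ 0.905

0.905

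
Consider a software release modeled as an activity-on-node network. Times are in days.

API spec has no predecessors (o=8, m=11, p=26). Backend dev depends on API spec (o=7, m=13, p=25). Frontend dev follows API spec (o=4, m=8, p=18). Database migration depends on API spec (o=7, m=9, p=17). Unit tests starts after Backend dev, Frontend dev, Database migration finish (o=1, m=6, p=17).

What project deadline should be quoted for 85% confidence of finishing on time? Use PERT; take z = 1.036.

39.2 days

te_API spec = (8 + 4·11 + 26)/6 = 78/6 = 13; σ²_API spec = ((26−8)/6)² = 9.000
te_Backend dev = (7 + 4·13 + 25)/6 = 84/6 = 14; σ²_Backend dev = ((25−7)/6)² = 9.000
te_Frontend dev = (4 + 4·8 + 18)/6 = 54/6 = 9; σ²_Frontend dev = ((18−4)/6)² = 5.444
te_Database migration = (7 + 4·9 + 17)/6 = 60/6 = 10; σ²_Database migration = ((17−7)/6)² = 2.778
te_Unit tests = (1 + 4·6 + 17)/6 = 42/6 = 7; σ²_Unit tests = ((17−1)/6)² = 7.111

Forward pass:
ES_API spec = 0; EF_API spec = 13
ES_Backend dev = 13; EF_Backend dev = 13+14 = 27
ES_Frontend dev = 13; EF_Frontend dev = 13+9 = 22
ES_Database migration = 13; EF_Database migration = 13+10 = 23
ES_Unit tests = max(EF_Backend dev=27, EF_Frontend dev=22, EF_Database migration=23) = 27; EF_Unit tests = 27+7 = 34
Expected project duration μ = 34 days. Critical path: API spec → Backend dev → Unit tests.

Variance along critical path = 9.000 + 9.000 + 7.111 = 25.111; σ = 5.011 days.
D = μ + z·σ = 34 + 1.036·5.011 = 39.2 days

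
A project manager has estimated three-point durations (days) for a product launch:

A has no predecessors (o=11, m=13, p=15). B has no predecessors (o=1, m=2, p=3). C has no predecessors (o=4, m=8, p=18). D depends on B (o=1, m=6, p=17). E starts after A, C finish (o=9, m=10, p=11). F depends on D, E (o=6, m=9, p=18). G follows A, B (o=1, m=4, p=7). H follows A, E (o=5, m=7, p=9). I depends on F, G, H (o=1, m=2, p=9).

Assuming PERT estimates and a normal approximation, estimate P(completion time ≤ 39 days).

te_A = (11 + 4·13 + 15)/6 = 78/6 = 13; σ²_A = ((15−11)/6)² = 0.444
te_B = (1 + 4·2 + 3)/6 = 12/6 = 2; σ²_B = ((3−1)/6)² = 0.111
te_C = (4 + 4·8 + 18)/6 = 54/6 = 9; σ²_C = ((18−4)/6)² = 5.444
te_D = (1 + 4·6 + 17)/6 = 42/6 = 7; σ²_D = ((17−1)/6)² = 7.111
te_E = (9 + 4·10 + 11)/6 = 60/6 = 10; σ²_E = ((11−9)/6)² = 0.111
te_F = (6 + 4·9 + 18)/6 = 60/6 = 10; σ²_F = ((18−6)/6)² = 4.000
te_G = (1 + 4·4 + 7)/6 = 24/6 = 4; σ²_G = ((7−1)/6)² = 1.000
te_H = (5 + 4·7 + 9)/6 = 42/6 = 7; σ²_H = ((9−5)/6)² = 0.444
te_I = (1 + 4·2 + 9)/6 = 18/6 = 3; σ²_I = ((9−1)/6)² = 1.778

Forward pass:
ES_A = 0; EF_A = 13
ES_B = 0; EF_B = 2
ES_C = 0; EF_C = 9
ES_D = 2; EF_D = 2+7 = 9
ES_E = max(EF_A=13, EF_C=9) = 13; EF_E = 13+10 = 23
ES_F = max(EF_D=9, EF_E=23) = 23; EF_F = 23+10 = 33
ES_G = max(EF_A=13, EF_B=2) = 13; EF_G = 13+4 = 17
ES_H = max(EF_A=13, EF_E=23) = 23; EF_H = 23+7 = 30
ES_I = max(EF_F=33, EF_G=17, EF_H=30) = 33; EF_I = 33+3 = 36
Expected project duration μ = 36 days. Critical path: A → E → F → I.

Variance along critical path = 0.444 + 0.111 + 4.000 + 1.778 = 6.333; σ = √6.333 = 2.517 days.
Z = (39 − 36) / 2.517 = 1.192
P(T ≤ 39) = Φ(1.192) ≈ 0.883

0.883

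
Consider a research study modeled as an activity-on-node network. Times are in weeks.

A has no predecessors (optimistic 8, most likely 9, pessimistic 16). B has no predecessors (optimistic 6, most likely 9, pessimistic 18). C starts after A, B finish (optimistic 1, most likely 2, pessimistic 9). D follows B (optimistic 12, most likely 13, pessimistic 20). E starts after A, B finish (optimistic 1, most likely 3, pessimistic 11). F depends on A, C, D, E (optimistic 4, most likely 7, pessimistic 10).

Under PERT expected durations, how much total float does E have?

10 weeks

te_A = (8 + 4·9 + 16)/6 = 60/6 = 10
te_B = (6 + 4·9 + 18)/6 = 60/6 = 10
te_C = (1 + 4·2 + 9)/6 = 18/6 = 3
te_D = (12 + 4·13 + 20)/6 = 84/6 = 14
te_E = (1 + 4·3 + 11)/6 = 24/6 = 4
te_F = (4 + 4·7 + 10)/6 = 42/6 = 7

Forward pass:
ES_A = 0; EF_A = 10
ES_B = 0; EF_B = 10
ES_C = max(EF_A=10, EF_B=10) = 10; EF_C = 10+3 = 13
ES_D = 10; EF_D = 10+14 = 24
ES_E = max(EF_A=10, EF_B=10) = 10; EF_E = 10+4 = 14
ES_F = max(EF_A=10, EF_C=13, EF_D=24, EF_E=14) = 24; EF_F = 24+7 = 31
Expected project duration μ = 31 weeks. Critical path: B → D → F.

Backward pass:
LF_F = 31; LS_F = 31−7 = 24
LF_E = LS_F = 24; LS_E = 24−4 = 20
LF_D = LS_F = 24; LS_D = 24−14 = 10
LF_C = LS_F = 24; LS_C = 24−3 = 21
LF_B = min(LS_C=21, LS_D=10, LS_E=20) = 10; LS_B = 10−10 = 0
LF_A = min(LS_C=21, LS_E=20, LS_F=24) = 20; LS_A = 20−10 = 10
Slack_E = LS_E − ES_E = 20 − 10 = 10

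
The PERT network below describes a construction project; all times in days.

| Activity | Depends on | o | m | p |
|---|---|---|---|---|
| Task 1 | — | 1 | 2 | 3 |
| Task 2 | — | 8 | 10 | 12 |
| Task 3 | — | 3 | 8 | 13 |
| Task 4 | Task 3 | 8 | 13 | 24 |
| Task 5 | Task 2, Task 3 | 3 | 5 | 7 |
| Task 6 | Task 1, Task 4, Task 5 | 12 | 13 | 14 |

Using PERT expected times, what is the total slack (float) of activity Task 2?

te_Task 1 = (1 + 4·2 + 3)/6 = 12/6 = 2
te_Task 2 = (8 + 4·10 + 12)/6 = 60/6 = 10
te_Task 3 = (3 + 4·8 + 13)/6 = 48/6 = 8
te_Task 4 = (8 + 4·13 + 24)/6 = 84/6 = 14
te_Task 5 = (3 + 4·5 + 7)/6 = 30/6 = 5
te_Task 6 = (12 + 4·13 + 14)/6 = 78/6 = 13

Forward pass:
ES_Task 1 = 0; EF_Task 1 = 2
ES_Task 2 = 0; EF_Task 2 = 10
ES_Task 3 = 0; EF_Task 3 = 8
ES_Task 4 = 8; EF_Task 4 = 8+14 = 22
ES_Task 5 = max(EF_Task 2=10, EF_Task 3=8) = 10; EF_Task 5 = 10+5 = 15
ES_Task 6 = max(EF_Task 1=2, EF_Task 4=22, EF_Task 5=15) = 22; EF_Task 6 = 22+13 = 35
Expected project duration μ = 35 days. Critical path: Task 3 → Task 4 → Task 6.

Backward pass:
LF_Task 6 = 35; LS_Task 6 = 35−13 = 22
LF_Task 5 = LS_Task 6 = 22; LS_Task 5 = 22−5 = 17
LF_Task 4 = LS_Task 6 = 22; LS_Task 4 = 22−14 = 8
LF_Task 3 = min(LS_Task 4=8, LS_Task 5=17) = 8; LS_Task 3 = 8−8 = 0
LF_Task 2 = LS_Task 5 = 17; LS_Task 2 = 17−10 = 7
LF_Task 1 = LS_Task 6 = 22; LS_Task 1 = 22−2 = 20
Slack_Task 2 = LS_Task 2 − ES_Task 2 = 7 − 0 = 7

7 days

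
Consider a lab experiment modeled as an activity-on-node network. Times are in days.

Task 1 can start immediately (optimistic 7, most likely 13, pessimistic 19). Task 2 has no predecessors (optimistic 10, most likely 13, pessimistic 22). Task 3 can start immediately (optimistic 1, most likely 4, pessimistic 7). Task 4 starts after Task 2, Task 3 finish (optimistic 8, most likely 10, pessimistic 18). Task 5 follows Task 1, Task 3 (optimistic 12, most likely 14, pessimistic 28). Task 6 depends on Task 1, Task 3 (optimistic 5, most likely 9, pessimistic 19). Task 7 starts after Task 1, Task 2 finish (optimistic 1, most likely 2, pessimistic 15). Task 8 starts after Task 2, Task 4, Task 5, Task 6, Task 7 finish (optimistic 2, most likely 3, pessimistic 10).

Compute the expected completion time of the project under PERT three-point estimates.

33 days

te_Task 1 = (7 + 4·13 + 19)/6 = 78/6 = 13
te_Task 2 = (10 + 4·13 + 22)/6 = 84/6 = 14
te_Task 3 = (1 + 4·4 + 7)/6 = 24/6 = 4
te_Task 4 = (8 + 4·10 + 18)/6 = 66/6 = 11
te_Task 5 = (12 + 4·14 + 28)/6 = 96/6 = 16
te_Task 6 = (5 + 4·9 + 19)/6 = 60/6 = 10
te_Task 7 = (1 + 4·2 + 15)/6 = 24/6 = 4
te_Task 8 = (2 + 4·3 + 10)/6 = 24/6 = 4

Forward pass:
ES_Task 1 = 0; EF_Task 1 = 13
ES_Task 2 = 0; EF_Task 2 = 14
ES_Task 3 = 0; EF_Task 3 = 4
ES_Task 4 = max(EF_Task 2=14, EF_Task 3=4) = 14; EF_Task 4 = 14+11 = 25
ES_Task 5 = max(EF_Task 1=13, EF_Task 3=4) = 13; EF_Task 5 = 13+16 = 29
ES_Task 6 = max(EF_Task 1=13, EF_Task 3=4) = 13; EF_Task 6 = 13+10 = 23
ES_Task 7 = max(EF_Task 1=13, EF_Task 2=14) = 14; EF_Task 7 = 14+4 = 18
ES_Task 8 = max(EF_Task 2=14, EF_Task 4=25, EF_Task 5=29, EF_Task 6=23, EF_Task 7=18) = 29; EF_Task 8 = 29+4 = 33
Expected project duration μ = 33 days. Critical path: Task 1 → Task 5 → Task 8.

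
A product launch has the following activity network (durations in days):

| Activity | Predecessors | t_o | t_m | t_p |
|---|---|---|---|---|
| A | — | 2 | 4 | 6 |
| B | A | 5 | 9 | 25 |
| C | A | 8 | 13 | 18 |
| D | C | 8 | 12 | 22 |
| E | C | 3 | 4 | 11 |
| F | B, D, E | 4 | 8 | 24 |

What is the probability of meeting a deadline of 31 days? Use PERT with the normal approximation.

te_A = (2 + 4·4 + 6)/6 = 24/6 = 4; σ²_A = ((6−2)/6)² = 0.444
te_B = (5 + 4·9 + 25)/6 = 66/6 = 11; σ²_B = ((25−5)/6)² = 11.111
te_C = (8 + 4·13 + 18)/6 = 78/6 = 13; σ²_C = ((18−8)/6)² = 2.778
te_D = (8 + 4·12 + 22)/6 = 78/6 = 13; σ²_D = ((22−8)/6)² = 5.444
te_E = (3 + 4·4 + 11)/6 = 30/6 = 5; σ²_E = ((11−3)/6)² = 1.778
te_F = (4 + 4·8 + 24)/6 = 60/6 = 10; σ²_F = ((24−4)/6)² = 11.111

Forward pass:
ES_A = 0; EF_A = 4
ES_B = 4; EF_B = 4+11 = 15
ES_C = 4; EF_C = 4+13 = 17
ES_D = 17; EF_D = 17+13 = 30
ES_E = 17; EF_E = 17+5 = 22
ES_F = max(EF_B=15, EF_D=30, EF_E=22) = 30; EF_F = 30+10 = 40
Expected project duration μ = 40 days. Critical path: A → C → D → F.

Variance along critical path = 0.444 + 2.778 + 5.444 + 11.111 = 19.778; σ = √19.778 = 4.447 days.
Z = (31 − 40) / 4.447 = -2.024
P(T ≤ 31) = Φ(-2.024) ≈ 0.021

0.021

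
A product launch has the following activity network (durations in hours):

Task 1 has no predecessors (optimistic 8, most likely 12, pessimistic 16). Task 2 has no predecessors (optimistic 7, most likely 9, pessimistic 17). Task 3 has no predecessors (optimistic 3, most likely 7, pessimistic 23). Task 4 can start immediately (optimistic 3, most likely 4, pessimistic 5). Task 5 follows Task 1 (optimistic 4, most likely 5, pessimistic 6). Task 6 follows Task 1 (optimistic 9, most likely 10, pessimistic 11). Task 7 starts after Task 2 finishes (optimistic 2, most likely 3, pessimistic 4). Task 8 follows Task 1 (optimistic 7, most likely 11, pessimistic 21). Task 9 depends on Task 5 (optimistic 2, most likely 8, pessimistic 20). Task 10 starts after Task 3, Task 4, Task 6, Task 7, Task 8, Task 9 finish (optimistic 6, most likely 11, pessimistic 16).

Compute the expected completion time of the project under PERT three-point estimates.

te_Task 1 = (8 + 4·12 + 16)/6 = 72/6 = 12
te_Task 2 = (7 + 4·9 + 17)/6 = 60/6 = 10
te_Task 3 = (3 + 4·7 + 23)/6 = 54/6 = 9
te_Task 4 = (3 + 4·4 + 5)/6 = 24/6 = 4
te_Task 5 = (4 + 4·5 + 6)/6 = 30/6 = 5
te_Task 6 = (9 + 4·10 + 11)/6 = 60/6 = 10
te_Task 7 = (2 + 4·3 + 4)/6 = 18/6 = 3
te_Task 8 = (7 + 4·11 + 21)/6 = 72/6 = 12
te_Task 9 = (2 + 4·8 + 20)/6 = 54/6 = 9
te_Task 10 = (6 + 4·11 + 16)/6 = 66/6 = 11

Forward pass:
ES_Task 1 = 0; EF_Task 1 = 12
ES_Task 2 = 0; EF_Task 2 = 10
ES_Task 3 = 0; EF_Task 3 = 9
ES_Task 4 = 0; EF_Task 4 = 4
ES_Task 5 = 12; EF_Task 5 = 12+5 = 17
ES_Task 6 = 12; EF_Task 6 = 12+10 = 22
ES_Task 7 = 10; EF_Task 7 = 10+3 = 13
ES_Task 8 = 12; EF_Task 8 = 12+12 = 24
ES_Task 9 = 17; EF_Task 9 = 17+9 = 26
ES_Task 10 = max(EF_Task 3=9, EF_Task 4=4, EF_Task 6=22, EF_Task 7=13, EF_Task 8=24, EF_Task 9=26) = 26; EF_Task 10 = 26+11 = 37
Expected project duration μ = 37 hours. Critical path: Task 1 → Task 5 → Task 9 → Task 10.

37 hours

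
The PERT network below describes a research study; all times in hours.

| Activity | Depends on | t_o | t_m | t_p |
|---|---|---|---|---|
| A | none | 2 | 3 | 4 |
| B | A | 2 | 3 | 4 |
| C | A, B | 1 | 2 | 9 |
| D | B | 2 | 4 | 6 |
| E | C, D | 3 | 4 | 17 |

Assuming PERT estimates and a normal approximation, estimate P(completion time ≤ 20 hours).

te_A = (2 + 4·3 + 4)/6 = 18/6 = 3; σ²_A = ((4−2)/6)² = 0.111
te_B = (2 + 4·3 + 4)/6 = 18/6 = 3; σ²_B = ((4−2)/6)² = 0.111
te_C = (1 + 4·2 + 9)/6 = 18/6 = 3; σ²_C = ((9−1)/6)² = 1.778
te_D = (2 + 4·4 + 6)/6 = 24/6 = 4; σ²_D = ((6−2)/6)² = 0.444
te_E = (3 + 4·4 + 17)/6 = 36/6 = 6; σ²_E = ((17−3)/6)² = 5.444

Forward pass:
ES_A = 0; EF_A = 3
ES_B = 3; EF_B = 3+3 = 6
ES_C = max(EF_A=3, EF_B=6) = 6; EF_C = 6+3 = 9
ES_D = 6; EF_D = 6+4 = 10
ES_E = max(EF_C=9, EF_D=10) = 10; EF_E = 10+6 = 16
Expected project duration μ = 16 hours. Critical path: A → B → D → E.

Variance along critical path = 0.111 + 0.111 + 0.444 + 5.444 = 6.111; σ = √6.111 = 2.472 hours.
Z = (20 − 16) / 2.472 = 1.618
P(T ≤ 20) = Φ(1.618) ≈ 0.947

0.947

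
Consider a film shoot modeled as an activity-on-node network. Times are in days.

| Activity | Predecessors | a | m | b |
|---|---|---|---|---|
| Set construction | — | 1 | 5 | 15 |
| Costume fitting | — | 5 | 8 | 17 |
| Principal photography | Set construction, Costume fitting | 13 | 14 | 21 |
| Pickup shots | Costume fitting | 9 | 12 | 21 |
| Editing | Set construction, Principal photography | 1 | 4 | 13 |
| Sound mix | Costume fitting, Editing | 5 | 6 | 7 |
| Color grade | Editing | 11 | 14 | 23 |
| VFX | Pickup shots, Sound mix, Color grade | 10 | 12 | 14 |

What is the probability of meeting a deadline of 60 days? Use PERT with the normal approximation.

te_Set construction = (1 + 4·5 + 15)/6 = 36/6 = 6; σ²_Set construction = ((15−1)/6)² = 5.444
te_Costume fitting = (5 + 4·8 + 17)/6 = 54/6 = 9; σ²_Costume fitting = ((17−5)/6)² = 4.000
te_Principal photography = (13 + 4·14 + 21)/6 = 90/6 = 15; σ²_Principal photography = ((21−13)/6)² = 1.778
te_Pickup shots = (9 + 4·12 + 21)/6 = 78/6 = 13; σ²_Pickup shots = ((21−9)/6)² = 4.000
te_Editing = (1 + 4·4 + 13)/6 = 30/6 = 5; σ²_Editing = ((13−1)/6)² = 4.000
te_Sound mix = (5 + 4·6 + 7)/6 = 36/6 = 6; σ²_Sound mix = ((7−5)/6)² = 0.111
te_Color grade = (11 + 4·14 + 23)/6 = 90/6 = 15; σ²_Color grade = ((23−11)/6)² = 4.000
te_VFX = (10 + 4·12 + 14)/6 = 72/6 = 12; σ²_VFX = ((14−10)/6)² = 0.444

Forward pass:
ES_Set construction = 0; EF_Set construction = 6
ES_Costume fitting = 0; EF_Costume fitting = 9
ES_Principal photography = max(EF_Set construction=6, EF_Costume fitting=9) = 9; EF_Principal photography = 9+15 = 24
ES_Pickup shots = 9; EF_Pickup shots = 9+13 = 22
ES_Editing = max(EF_Set construction=6, EF_Principal photography=24) = 24; EF_Editing = 24+5 = 29
ES_Sound mix = max(EF_Costume fitting=9, EF_Editing=29) = 29; EF_Sound mix = 29+6 = 35
ES_Color grade = 29; EF_Color grade = 29+15 = 44
ES_VFX = max(EF_Pickup shots=22, EF_Sound mix=35, EF_Color grade=44) = 44; EF_VFX = 44+12 = 56
Expected project duration μ = 56 days. Critical path: Costume fitting → Principal photography → Editing → Color grade → VFX.

Variance along critical path = 4.000 + 1.778 + 4.000 + 4.000 + 0.444 = 14.222; σ = √14.222 = 3.771 days.
Z = (60 − 56) / 3.771 = 1.061
P(T ≤ 60) = Φ(1.061) ≈ 0.856

0.856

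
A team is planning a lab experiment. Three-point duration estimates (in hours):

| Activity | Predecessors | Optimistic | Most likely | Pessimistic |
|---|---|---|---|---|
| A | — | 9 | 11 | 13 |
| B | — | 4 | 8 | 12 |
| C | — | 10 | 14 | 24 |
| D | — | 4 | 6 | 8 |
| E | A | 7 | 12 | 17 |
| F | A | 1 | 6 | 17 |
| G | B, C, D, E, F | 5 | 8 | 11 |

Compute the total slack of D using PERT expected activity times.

te_A = (9 + 4·11 + 13)/6 = 66/6 = 11
te_B = (4 + 4·8 + 12)/6 = 48/6 = 8
te_C = (10 + 4·14 + 24)/6 = 90/6 = 15
te_D = (4 + 4·6 + 8)/6 = 36/6 = 6
te_E = (7 + 4·12 + 17)/6 = 72/6 = 12
te_F = (1 + 4·6 + 17)/6 = 42/6 = 7
te_G = (5 + 4·8 + 11)/6 = 48/6 = 8

Forward pass:
ES_A = 0; EF_A = 11
ES_B = 0; EF_B = 8
ES_C = 0; EF_C = 15
ES_D = 0; EF_D = 6
ES_E = 11; EF_E = 11+12 = 23
ES_F = 11; EF_F = 11+7 = 18
ES_G = max(EF_B=8, EF_C=15, EF_D=6, EF_E=23, EF_F=18) = 23; EF_G = 23+8 = 31
Expected project duration μ = 31 hours. Critical path: A → E → G.

Backward pass:
LF_G = 31; LS_G = 31−8 = 23
LF_F = LS_G = 23; LS_F = 23−7 = 16
LF_E = LS_G = 23; LS_E = 23−12 = 11
LF_D = LS_G = 23; LS_D = 23−6 = 17
LF_C = LS_G = 23; LS_C = 23−15 = 8
LF_B = LS_G = 23; LS_B = 23−8 = 15
LF_A = min(LS_E=11, LS_F=16) = 11; LS_A = 11−11 = 0
Slack_D = LS_D − ES_D = 17 − 0 = 17

17 hours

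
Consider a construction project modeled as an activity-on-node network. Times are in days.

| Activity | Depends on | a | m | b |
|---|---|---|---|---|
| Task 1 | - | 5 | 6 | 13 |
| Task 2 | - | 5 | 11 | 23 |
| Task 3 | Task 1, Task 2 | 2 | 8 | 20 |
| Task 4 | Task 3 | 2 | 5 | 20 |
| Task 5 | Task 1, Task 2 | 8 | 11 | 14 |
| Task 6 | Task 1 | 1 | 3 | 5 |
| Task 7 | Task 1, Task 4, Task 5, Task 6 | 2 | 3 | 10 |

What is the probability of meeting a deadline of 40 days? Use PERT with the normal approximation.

0.932

te_Task 1 = (5 + 4·6 + 13)/6 = 42/6 = 7; σ²_Task 1 = ((13−5)/6)² = 1.778
te_Task 2 = (5 + 4·11 + 23)/6 = 72/6 = 12; σ²_Task 2 = ((23−5)/6)² = 9.000
te_Task 3 = (2 + 4·8 + 20)/6 = 54/6 = 9; σ²_Task 3 = ((20−2)/6)² = 9.000
te_Task 4 = (2 + 4·5 + 20)/6 = 42/6 = 7; σ²_Task 4 = ((20−2)/6)² = 9.000
te_Task 5 = (8 + 4·11 + 14)/6 = 66/6 = 11; σ²_Task 5 = ((14−8)/6)² = 1.000
te_Task 6 = (1 + 4·3 + 5)/6 = 18/6 = 3; σ²_Task 6 = ((5−1)/6)² = 0.444
te_Task 7 = (2 + 4·3 + 10)/6 = 24/6 = 4; σ²_Task 7 = ((10−2)/6)² = 1.778

Forward pass:
ES_Task 1 = 0; EF_Task 1 = 7
ES_Task 2 = 0; EF_Task 2 = 12
ES_Task 3 = max(EF_Task 1=7, EF_Task 2=12) = 12; EF_Task 3 = 12+9 = 21
ES_Task 4 = 21; EF_Task 4 = 21+7 = 28
ES_Task 5 = max(EF_Task 1=7, EF_Task 2=12) = 12; EF_Task 5 = 12+11 = 23
ES_Task 6 = 7; EF_Task 6 = 7+3 = 10
ES_Task 7 = max(EF_Task 1=7, EF_Task 4=28, EF_Task 5=23, EF_Task 6=10) = 28; EF_Task 7 = 28+4 = 32
Expected project duration μ = 32 days. Critical path: Task 2 → Task 3 → Task 4 → Task 7.

Variance along critical path = 9.000 + 9.000 + 9.000 + 1.778 = 28.778; σ = √28.778 = 5.364 days.
Z = (40 − 32) / 5.364 = 1.491
P(T ≤ 40) = Φ(1.491) ≈ 0.932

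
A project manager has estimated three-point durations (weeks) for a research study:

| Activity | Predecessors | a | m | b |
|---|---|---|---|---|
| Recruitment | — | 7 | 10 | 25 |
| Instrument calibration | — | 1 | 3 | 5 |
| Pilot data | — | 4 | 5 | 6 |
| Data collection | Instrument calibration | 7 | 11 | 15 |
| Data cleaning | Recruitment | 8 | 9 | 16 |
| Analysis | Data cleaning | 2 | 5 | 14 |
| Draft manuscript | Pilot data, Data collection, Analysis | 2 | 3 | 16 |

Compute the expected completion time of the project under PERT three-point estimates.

te_Recruitment = (7 + 4·10 + 25)/6 = 72/6 = 12
te_Instrument calibration = (1 + 4·3 + 5)/6 = 18/6 = 3
te_Pilot data = (4 + 4·5 + 6)/6 = 30/6 = 5
te_Data collection = (7 + 4·11 + 15)/6 = 66/6 = 11
te_Data cleaning = (8 + 4·9 + 16)/6 = 60/6 = 10
te_Analysis = (2 + 4·5 + 14)/6 = 36/6 = 6
te_Draft manuscript = (2 + 4·3 + 16)/6 = 30/6 = 5

Forward pass:
ES_Recruitment = 0; EF_Recruitment = 12
ES_Instrument calibration = 0; EF_Instrument calibration = 3
ES_Pilot data = 0; EF_Pilot data = 5
ES_Data collection = 3; EF_Data collection = 3+11 = 14
ES_Data cleaning = 12; EF_Data cleaning = 12+10 = 22
ES_Analysis = 22; EF_Analysis = 22+6 = 28
ES_Draft manuscript = max(EF_Pilot data=5, EF_Data collection=14, EF_Analysis=28) = 28; EF_Draft manuscript = 28+5 = 33
Expected project duration μ = 33 weeks. Critical path: Recruitment → Data cleaning → Analysis → Draft manuscript.

33 weeks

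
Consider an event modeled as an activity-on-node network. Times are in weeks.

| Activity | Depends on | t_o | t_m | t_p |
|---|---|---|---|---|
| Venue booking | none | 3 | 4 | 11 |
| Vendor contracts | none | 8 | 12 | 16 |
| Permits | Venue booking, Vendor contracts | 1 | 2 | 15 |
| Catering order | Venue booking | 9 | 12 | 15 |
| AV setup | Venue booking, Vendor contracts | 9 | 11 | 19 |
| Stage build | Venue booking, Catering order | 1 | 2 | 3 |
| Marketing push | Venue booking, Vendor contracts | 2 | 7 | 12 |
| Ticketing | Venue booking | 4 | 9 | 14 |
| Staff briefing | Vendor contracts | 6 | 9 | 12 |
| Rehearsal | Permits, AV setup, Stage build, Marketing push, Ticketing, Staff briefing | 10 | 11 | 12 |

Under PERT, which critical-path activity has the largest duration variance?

te_Venue booking = (3 + 4·4 + 11)/6 = 30/6 = 5; σ²_Venue booking = ((11−3)/6)² = 1.778
te_Vendor contracts = (8 + 4·12 + 16)/6 = 72/6 = 12; σ²_Vendor contracts = ((16−8)/6)² = 1.778
te_Permits = (1 + 4·2 + 15)/6 = 24/6 = 4; σ²_Permits = ((15−1)/6)² = 5.444
te_Catering order = (9 + 4·12 + 15)/6 = 72/6 = 12; σ²_Catering order = ((15−9)/6)² = 1.000
te_AV setup = (9 + 4·11 + 19)/6 = 72/6 = 12; σ²_AV setup = ((19−9)/6)² = 2.778
te_Stage build = (1 + 4·2 + 3)/6 = 12/6 = 2; σ²_Stage build = ((3−1)/6)² = 0.111
te_Marketing push = (2 + 4·7 + 12)/6 = 42/6 = 7; σ²_Marketing push = ((12−2)/6)² = 2.778
te_Ticketing = (4 + 4·9 + 14)/6 = 54/6 = 9; σ²_Ticketing = ((14−4)/6)² = 2.778
te_Staff briefing = (6 + 4·9 + 12)/6 = 54/6 = 9; σ²_Staff briefing = ((12−6)/6)² = 1.000
te_Rehearsal = (10 + 4·11 + 12)/6 = 66/6 = 11; σ²_Rehearsal = ((12−10)/6)² = 0.111

Forward pass:
ES_Venue booking = 0; EF_Venue booking = 5
ES_Vendor contracts = 0; EF_Vendor contracts = 12
ES_Permits = max(EF_Venue booking=5, EF_Vendor contracts=12) = 12; EF_Permits = 12+4 = 16
ES_Catering order = 5; EF_Catering order = 5+12 = 17
ES_AV setup = max(EF_Venue booking=5, EF_Vendor contracts=12) = 12; EF_AV setup = 12+12 = 24
ES_Stage build = max(EF_Venue booking=5, EF_Catering order=17) = 17; EF_Stage build = 17+2 = 19
ES_Marketing push = max(EF_Venue booking=5, EF_Vendor contracts=12) = 12; EF_Marketing push = 12+7 = 19
ES_Ticketing = 5; EF_Ticketing = 5+9 = 14
ES_Staff briefing = 12; EF_Staff briefing = 12+9 = 21
ES_Rehearsal = max(EF_Permits=16, EF_AV setup=24, EF_Stage build=19, EF_Marketing push=19, EF_Ticketing=14, EF_Staff briefing=21) = 24; EF_Rehearsal = 24+11 = 35
Expected project duration μ = 35 weeks. Critical path: Vendor contracts → AV setup → Rehearsal.

Variances on critical path: σ²_Vendor contracts=1.778, σ²_AV setup=2.778, σ²_Rehearsal=0.111.
Largest is σ²_AV setup = 2.778.

AV setup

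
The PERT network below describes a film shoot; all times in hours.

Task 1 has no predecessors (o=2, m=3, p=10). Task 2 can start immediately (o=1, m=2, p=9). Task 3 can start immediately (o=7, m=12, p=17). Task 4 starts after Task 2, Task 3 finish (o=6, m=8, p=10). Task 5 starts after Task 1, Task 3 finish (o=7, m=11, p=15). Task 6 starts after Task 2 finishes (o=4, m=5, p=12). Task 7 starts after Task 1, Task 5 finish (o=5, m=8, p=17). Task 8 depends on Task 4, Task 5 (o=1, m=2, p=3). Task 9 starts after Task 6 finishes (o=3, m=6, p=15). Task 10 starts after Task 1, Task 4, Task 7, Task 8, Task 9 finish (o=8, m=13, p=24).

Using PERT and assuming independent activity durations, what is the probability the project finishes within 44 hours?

0.307

te_Task 1 = (2 + 4·3 + 10)/6 = 24/6 = 4; σ²_Task 1 = ((10−2)/6)² = 1.778
te_Task 2 = (1 + 4·2 + 9)/6 = 18/6 = 3; σ²_Task 2 = ((9−1)/6)² = 1.778
te_Task 3 = (7 + 4·12 + 17)/6 = 72/6 = 12; σ²_Task 3 = ((17−7)/6)² = 2.778
te_Task 4 = (6 + 4·8 + 10)/6 = 48/6 = 8; σ²_Task 4 = ((10−6)/6)² = 0.444
te_Task 5 = (7 + 4·11 + 15)/6 = 66/6 = 11; σ²_Task 5 = ((15−7)/6)² = 1.778
te_Task 6 = (4 + 4·5 + 12)/6 = 36/6 = 6; σ²_Task 6 = ((12−4)/6)² = 1.778
te_Task 7 = (5 + 4·8 + 17)/6 = 54/6 = 9; σ²_Task 7 = ((17−5)/6)² = 4.000
te_Task 8 = (1 + 4·2 + 3)/6 = 12/6 = 2; σ²_Task 8 = ((3−1)/6)² = 0.111
te_Task 9 = (3 + 4·6 + 15)/6 = 42/6 = 7; σ²_Task 9 = ((15−3)/6)² = 4.000
te_Task 10 = (8 + 4·13 + 24)/6 = 84/6 = 14; σ²_Task 10 = ((24−8)/6)² = 7.111

Forward pass:
ES_Task 1 = 0; EF_Task 1 = 4
ES_Task 2 = 0; EF_Task 2 = 3
ES_Task 3 = 0; EF_Task 3 = 12
ES_Task 4 = max(EF_Task 2=3, EF_Task 3=12) = 12; EF_Task 4 = 12+8 = 20
ES_Task 5 = max(EF_Task 1=4, EF_Task 3=12) = 12; EF_Task 5 = 12+11 = 23
ES_Task 6 = 3; EF_Task 6 = 3+6 = 9
ES_Task 7 = max(EF_Task 1=4, EF_Task 5=23) = 23; EF_Task 7 = 23+9 = 32
ES_Task 8 = max(EF_Task 4=20, EF_Task 5=23) = 23; EF_Task 8 = 23+2 = 25
ES_Task 9 = 9; EF_Task 9 = 9+7 = 16
ES_Task 10 = max(EF_Task 1=4, EF_Task 4=20, EF_Task 7=32, EF_Task 8=25, EF_Task 9=16) = 32; EF_Task 10 = 32+14 = 46
Expected project duration μ = 46 hours. Critical path: Task 3 → Task 5 → Task 7 → Task 10.

Variance along critical path = 2.778 + 1.778 + 4.000 + 7.111 = 15.667; σ = √15.667 = 3.958 hours.
Z = (44 − 46) / 3.958 = -0.505
P(T ≤ 44) = Φ(-0.505) ≈ 0.307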